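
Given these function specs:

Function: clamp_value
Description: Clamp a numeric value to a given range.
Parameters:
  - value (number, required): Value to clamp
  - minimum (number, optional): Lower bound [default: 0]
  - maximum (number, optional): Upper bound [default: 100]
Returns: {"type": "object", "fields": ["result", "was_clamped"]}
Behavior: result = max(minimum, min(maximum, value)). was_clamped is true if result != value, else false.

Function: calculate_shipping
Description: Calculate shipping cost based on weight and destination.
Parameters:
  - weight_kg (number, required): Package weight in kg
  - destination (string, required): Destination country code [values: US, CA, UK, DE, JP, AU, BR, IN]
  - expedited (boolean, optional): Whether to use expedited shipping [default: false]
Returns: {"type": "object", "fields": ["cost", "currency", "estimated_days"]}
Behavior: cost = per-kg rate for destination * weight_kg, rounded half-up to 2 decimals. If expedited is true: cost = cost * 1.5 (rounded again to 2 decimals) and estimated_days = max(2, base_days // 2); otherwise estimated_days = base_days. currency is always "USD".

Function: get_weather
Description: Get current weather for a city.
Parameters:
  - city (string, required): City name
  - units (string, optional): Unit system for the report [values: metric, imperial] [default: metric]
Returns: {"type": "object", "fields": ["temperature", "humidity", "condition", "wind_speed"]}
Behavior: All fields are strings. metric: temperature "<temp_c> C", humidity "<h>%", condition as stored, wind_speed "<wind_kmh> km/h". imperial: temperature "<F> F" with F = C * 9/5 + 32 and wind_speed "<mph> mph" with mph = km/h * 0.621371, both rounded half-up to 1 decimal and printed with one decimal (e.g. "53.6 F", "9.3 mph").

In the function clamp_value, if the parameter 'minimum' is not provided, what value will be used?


The clamp_value spec declares:
  - minimum (number, optional): Lower bound [default: 0]
Default:
0


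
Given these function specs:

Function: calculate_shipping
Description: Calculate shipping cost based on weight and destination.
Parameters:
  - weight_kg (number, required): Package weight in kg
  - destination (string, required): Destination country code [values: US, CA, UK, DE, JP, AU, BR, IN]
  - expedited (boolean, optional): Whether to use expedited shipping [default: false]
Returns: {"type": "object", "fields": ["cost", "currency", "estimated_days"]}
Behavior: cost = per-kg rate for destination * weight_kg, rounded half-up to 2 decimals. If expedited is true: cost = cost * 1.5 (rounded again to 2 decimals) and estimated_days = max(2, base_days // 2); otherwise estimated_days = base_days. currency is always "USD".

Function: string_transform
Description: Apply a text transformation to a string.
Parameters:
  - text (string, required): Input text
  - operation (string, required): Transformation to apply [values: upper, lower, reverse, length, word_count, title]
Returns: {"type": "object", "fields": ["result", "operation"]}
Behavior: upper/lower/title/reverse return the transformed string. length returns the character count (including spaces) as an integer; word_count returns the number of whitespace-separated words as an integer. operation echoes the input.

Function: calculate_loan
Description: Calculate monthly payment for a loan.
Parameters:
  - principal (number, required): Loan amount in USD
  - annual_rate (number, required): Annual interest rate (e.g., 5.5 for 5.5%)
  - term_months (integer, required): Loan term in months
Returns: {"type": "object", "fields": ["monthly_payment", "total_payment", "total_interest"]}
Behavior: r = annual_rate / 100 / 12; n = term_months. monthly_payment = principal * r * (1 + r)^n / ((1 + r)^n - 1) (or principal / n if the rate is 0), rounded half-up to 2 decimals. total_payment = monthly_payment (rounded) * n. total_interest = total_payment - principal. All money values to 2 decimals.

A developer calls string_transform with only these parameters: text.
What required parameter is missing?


Required parameters: text, operation
Provided: text
Missing: operation
operation


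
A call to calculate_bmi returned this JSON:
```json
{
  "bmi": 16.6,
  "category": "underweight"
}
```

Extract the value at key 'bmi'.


16.6


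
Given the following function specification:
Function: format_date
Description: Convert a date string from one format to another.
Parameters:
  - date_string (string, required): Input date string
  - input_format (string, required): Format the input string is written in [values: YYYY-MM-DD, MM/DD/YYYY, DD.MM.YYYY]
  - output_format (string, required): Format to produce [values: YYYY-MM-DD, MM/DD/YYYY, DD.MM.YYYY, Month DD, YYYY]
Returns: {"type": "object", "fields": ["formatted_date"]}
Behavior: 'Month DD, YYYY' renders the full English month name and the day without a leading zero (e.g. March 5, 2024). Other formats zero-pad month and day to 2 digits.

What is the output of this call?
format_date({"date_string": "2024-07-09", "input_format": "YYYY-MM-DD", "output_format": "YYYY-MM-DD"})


Parse '2024-07-09' as YYYY-MM-DD: year=2024, month=7, day=9
Render as YYYY-MM-DD: 2024-07-09
Output:
{"formatted_date": "2024-07-09"}


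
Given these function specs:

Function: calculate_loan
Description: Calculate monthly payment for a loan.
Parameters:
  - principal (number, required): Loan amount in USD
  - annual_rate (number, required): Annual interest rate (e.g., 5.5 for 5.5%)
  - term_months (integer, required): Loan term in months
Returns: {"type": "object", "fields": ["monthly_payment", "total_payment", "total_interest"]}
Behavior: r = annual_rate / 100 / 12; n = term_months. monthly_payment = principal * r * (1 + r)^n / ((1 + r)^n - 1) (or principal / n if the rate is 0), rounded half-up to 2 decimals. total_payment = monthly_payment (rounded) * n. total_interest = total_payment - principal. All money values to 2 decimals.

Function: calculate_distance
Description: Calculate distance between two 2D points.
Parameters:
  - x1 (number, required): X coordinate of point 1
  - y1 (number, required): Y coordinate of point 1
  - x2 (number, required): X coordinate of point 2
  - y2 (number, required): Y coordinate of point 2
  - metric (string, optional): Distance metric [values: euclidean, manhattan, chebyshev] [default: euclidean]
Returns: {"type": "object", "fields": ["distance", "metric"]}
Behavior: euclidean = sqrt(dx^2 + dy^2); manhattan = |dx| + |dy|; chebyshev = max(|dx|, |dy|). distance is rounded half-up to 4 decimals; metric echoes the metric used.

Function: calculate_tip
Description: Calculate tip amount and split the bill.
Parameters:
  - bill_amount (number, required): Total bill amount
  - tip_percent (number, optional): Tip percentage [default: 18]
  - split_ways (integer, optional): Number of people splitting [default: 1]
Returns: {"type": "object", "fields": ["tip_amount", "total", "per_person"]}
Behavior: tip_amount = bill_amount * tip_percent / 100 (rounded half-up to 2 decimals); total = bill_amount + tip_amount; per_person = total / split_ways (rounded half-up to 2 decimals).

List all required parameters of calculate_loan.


Parameters of calculate_loan and their required/optional flag:
  principal: required
  annual_rate: required
  term_months: required
annual_rate, principal, term_months


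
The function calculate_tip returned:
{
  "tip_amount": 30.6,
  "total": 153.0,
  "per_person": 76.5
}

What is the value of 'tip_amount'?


30.6


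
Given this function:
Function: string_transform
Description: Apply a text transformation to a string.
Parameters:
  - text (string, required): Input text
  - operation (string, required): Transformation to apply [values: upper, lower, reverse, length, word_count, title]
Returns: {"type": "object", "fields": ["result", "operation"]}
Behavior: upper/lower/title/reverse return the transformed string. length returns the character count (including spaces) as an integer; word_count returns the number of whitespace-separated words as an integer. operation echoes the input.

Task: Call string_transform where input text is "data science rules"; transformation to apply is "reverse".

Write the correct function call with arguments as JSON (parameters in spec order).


Mapping each described value to its parameter name:
  'Input text' -> text = "data science rules"
  'Transformation to apply' -> operation = "reverse"
string_transform({"text": "data science rules", "operation": "reverse"})


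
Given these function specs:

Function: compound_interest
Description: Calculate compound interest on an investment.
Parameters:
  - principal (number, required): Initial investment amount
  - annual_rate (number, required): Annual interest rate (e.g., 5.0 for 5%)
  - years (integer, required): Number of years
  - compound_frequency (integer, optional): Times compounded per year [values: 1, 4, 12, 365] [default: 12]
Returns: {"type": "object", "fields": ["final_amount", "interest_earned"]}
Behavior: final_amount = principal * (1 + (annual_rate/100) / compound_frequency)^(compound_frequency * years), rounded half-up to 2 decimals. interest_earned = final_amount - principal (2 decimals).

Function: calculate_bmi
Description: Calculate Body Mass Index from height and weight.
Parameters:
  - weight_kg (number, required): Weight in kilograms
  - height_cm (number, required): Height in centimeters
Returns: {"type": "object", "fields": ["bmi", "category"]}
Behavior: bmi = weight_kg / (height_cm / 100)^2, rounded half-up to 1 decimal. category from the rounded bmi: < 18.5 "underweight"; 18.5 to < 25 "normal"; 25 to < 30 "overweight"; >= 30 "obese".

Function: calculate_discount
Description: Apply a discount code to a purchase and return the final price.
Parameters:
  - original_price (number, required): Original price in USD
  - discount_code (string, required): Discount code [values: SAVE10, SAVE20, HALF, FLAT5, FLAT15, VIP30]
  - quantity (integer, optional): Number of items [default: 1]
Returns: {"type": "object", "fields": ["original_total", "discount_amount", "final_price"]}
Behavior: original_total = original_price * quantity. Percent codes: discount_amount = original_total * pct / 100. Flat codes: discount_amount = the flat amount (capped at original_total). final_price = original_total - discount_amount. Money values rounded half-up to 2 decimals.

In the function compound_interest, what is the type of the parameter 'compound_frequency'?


The compound_interest spec declares:
  - compound_frequency (integer, optional): Times compounded per year [values: 1, 4, 12, 365] [default: 12]
Type:
integer


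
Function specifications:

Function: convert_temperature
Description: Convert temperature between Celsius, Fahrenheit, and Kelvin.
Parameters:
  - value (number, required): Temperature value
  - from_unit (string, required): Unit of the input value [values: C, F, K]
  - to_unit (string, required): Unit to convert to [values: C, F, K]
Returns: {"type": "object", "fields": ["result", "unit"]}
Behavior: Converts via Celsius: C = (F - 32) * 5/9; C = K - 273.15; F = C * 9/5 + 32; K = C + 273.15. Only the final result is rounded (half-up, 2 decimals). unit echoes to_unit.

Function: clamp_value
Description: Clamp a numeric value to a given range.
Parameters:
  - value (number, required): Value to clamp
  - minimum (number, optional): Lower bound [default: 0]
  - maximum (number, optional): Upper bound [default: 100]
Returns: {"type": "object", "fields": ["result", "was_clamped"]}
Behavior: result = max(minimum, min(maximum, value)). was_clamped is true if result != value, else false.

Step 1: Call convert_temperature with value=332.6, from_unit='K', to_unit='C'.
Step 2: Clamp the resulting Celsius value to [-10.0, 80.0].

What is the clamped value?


Step 1: convert_temperature(value=332.6, from_unit=K, to_unit=C)
  To C: 332.6 - 273.15 = 59.45
  Target is C: 59.45
  Round to 2 decimals: 59.45
  -> result = 59.45 C
Step 2: clamp_value(value=59.45, minimum=-10.0, maximum=80.0)
  result = max(-10.0, min(80.0, 59.45)) = max(-10.0, 59.45) = 59.45
  was_clamped = (59.45 != 59.45) = false
  -> result = 59.45
59.45


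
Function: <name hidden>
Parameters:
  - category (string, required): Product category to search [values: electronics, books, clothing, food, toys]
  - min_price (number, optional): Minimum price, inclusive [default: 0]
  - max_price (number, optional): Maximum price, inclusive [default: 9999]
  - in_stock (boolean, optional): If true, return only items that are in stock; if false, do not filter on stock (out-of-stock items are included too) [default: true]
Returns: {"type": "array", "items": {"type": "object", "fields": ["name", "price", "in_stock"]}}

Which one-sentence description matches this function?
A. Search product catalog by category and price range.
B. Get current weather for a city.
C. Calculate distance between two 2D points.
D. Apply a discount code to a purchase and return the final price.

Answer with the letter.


Parameters category, min_price, max_price, in_stock and return "array" fit: Search product catalog by category and price range.
A


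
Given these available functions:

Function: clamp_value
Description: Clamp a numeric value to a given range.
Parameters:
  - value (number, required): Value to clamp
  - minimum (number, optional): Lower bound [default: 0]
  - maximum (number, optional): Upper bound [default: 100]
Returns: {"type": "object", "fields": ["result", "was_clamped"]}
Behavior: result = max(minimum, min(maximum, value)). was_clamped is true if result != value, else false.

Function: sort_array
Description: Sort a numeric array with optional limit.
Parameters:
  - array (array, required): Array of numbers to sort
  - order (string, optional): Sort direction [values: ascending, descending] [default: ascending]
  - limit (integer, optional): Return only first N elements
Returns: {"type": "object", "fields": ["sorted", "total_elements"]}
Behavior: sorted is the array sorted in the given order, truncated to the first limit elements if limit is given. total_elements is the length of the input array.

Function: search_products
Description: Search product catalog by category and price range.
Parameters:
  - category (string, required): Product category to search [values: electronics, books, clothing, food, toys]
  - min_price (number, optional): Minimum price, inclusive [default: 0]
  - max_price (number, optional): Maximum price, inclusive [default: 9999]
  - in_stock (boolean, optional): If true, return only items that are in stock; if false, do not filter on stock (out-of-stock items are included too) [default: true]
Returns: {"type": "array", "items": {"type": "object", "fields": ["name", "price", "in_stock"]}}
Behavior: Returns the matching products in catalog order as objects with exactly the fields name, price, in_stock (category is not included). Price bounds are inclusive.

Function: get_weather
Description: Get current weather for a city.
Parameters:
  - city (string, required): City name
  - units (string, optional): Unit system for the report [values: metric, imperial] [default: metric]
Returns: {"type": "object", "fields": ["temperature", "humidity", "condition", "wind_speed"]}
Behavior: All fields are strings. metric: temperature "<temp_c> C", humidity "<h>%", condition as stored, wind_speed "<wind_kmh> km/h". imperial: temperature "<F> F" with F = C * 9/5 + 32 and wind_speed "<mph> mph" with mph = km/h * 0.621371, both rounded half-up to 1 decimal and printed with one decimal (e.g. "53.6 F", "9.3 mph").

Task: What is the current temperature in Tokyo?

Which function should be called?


The task needs a function whose description is: Get current weather for a city.
get_weather


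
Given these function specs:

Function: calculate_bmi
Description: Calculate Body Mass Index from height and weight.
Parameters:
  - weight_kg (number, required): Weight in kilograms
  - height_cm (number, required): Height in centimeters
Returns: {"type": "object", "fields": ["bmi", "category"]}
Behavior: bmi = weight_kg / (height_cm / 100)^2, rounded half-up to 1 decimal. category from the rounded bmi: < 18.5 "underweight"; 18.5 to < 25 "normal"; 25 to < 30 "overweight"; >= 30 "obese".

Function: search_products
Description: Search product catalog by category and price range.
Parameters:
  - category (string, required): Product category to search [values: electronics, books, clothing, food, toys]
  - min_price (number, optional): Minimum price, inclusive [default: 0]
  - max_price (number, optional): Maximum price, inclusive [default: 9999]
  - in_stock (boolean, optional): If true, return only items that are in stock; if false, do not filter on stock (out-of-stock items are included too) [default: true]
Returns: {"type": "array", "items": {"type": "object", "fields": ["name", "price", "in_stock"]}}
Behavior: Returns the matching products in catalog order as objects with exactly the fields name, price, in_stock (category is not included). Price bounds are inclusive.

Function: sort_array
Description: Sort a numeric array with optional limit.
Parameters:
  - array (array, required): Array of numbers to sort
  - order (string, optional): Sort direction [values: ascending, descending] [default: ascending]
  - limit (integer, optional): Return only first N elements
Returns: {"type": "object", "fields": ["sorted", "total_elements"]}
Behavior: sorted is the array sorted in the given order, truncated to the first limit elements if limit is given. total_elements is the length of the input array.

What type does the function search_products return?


The search_products spec declares Returns: {"type": "array", "items": {"type": "object", "fields": ["name", "price", "in_stock"]}}
Type:
array


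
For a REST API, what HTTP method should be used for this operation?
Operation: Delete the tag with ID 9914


GET = read, POST = create, PUT = update/replace, DELETE = remove
This operation is a removal.
DELETE


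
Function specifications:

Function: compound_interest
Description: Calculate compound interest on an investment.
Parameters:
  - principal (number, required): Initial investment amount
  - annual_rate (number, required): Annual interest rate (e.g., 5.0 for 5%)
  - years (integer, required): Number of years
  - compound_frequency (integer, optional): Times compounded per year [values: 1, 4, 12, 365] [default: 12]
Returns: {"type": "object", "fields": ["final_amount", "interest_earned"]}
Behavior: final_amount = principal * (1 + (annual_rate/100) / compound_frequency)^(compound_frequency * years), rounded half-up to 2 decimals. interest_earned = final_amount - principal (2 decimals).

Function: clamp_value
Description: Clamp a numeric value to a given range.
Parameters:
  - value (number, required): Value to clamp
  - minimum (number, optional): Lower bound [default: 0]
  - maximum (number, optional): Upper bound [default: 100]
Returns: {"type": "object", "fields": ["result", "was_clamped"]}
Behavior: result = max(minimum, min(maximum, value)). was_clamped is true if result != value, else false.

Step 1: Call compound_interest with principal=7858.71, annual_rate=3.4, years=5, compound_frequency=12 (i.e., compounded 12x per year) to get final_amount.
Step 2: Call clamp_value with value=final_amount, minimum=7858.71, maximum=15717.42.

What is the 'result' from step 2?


Step 1: compound_interest
  rate per period = 3.4/100/12 = 0.002833333333 (keep full precision); periods = 12 * 5 = 60
  (1 + 0.002833333333)^60 = 1.18501996
  final_amount = 7858.71 * 1.18501996 = 9312.728231 -> 9312.73
  interest_earned = 9312.73 - 7858.71 = 1454.02
  -> final_amount = 9312.73
Step 2: clamp_value(value=9312.73, minimum=7858.71, maximum=15717.42)
  result = max(7858.71, min(15717.42, 9312.73)) = max(7858.71, 9312.73) = 9312.73
  was_clamped = (9312.73 != 9312.73) = false
  -> result = 9312.73
9312.73


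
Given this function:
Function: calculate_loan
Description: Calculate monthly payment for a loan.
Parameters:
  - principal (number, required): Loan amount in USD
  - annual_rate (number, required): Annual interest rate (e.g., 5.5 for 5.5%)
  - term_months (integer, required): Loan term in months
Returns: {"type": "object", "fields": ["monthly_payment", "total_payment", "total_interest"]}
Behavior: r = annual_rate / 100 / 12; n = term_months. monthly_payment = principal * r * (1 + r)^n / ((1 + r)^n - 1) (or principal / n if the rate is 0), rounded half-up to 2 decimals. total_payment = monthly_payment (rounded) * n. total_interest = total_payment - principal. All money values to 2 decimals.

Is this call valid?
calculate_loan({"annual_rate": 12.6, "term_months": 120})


Checking required parameters...
Missing required parameter: principal
Invalid - missing required parameter 'principal'


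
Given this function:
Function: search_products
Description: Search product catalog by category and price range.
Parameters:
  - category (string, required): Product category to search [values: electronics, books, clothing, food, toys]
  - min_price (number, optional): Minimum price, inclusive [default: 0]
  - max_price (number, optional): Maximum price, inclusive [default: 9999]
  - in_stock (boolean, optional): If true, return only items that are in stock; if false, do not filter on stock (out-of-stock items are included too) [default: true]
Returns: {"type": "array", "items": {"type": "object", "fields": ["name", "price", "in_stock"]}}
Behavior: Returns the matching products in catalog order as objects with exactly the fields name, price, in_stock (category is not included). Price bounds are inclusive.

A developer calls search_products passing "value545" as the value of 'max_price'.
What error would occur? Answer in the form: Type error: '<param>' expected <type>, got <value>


Spec: 'max_price' is declared as number; "value545" is a string.
Type error: 'max_price' expected number, got "value545"


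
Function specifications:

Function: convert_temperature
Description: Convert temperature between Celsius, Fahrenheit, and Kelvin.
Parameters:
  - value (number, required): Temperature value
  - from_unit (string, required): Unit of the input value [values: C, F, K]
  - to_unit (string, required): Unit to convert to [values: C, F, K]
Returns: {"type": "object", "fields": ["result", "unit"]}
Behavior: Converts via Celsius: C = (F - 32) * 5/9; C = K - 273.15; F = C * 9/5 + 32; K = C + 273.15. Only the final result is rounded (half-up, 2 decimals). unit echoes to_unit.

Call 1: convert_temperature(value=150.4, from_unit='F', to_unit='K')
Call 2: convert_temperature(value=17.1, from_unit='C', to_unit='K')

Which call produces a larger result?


Call 1:
  To C: (150.4 - 32) * 5/9 = 65.777778
  To K: 65.777778 + 273.15 = 338.927778
  Round to 2 decimals: 338.93
  -> 338.93 K
Call 2:
  Input already in C: 17.1
  To K: 17.1 + 273.15 = 290.25
  Round to 2 decimals: 290.25
  -> 290.25 K
Call 1 (338.93 K)


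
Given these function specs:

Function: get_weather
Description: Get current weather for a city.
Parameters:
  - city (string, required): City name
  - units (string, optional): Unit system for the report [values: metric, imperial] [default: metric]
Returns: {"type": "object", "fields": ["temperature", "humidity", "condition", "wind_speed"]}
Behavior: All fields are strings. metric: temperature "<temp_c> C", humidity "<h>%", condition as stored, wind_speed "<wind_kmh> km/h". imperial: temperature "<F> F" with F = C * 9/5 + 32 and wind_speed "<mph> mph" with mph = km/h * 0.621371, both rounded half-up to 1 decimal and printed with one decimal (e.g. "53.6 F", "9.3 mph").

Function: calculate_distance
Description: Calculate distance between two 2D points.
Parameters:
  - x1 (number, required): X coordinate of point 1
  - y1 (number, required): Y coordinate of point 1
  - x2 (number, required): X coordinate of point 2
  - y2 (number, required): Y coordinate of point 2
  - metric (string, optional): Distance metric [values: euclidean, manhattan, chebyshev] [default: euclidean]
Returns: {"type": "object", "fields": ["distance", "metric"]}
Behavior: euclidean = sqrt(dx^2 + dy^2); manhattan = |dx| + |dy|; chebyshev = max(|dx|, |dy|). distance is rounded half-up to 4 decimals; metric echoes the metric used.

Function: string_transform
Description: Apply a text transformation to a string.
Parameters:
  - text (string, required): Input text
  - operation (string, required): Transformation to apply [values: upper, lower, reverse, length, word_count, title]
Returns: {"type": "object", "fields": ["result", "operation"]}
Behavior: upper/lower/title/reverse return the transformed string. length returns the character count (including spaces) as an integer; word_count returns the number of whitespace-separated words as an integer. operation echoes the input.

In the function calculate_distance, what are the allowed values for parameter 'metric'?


The calculate_distance spec declares:
  - metric (string, optional): Distance metric [values: euclidean, manhattan, chebyshev] [default: euclidean]
Allowed values:
euclidean, manhattan, chebyshev


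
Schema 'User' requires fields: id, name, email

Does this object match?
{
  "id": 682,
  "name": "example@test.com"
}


Checking required fields...
Missing: email
Invalid - missing required field 'email'


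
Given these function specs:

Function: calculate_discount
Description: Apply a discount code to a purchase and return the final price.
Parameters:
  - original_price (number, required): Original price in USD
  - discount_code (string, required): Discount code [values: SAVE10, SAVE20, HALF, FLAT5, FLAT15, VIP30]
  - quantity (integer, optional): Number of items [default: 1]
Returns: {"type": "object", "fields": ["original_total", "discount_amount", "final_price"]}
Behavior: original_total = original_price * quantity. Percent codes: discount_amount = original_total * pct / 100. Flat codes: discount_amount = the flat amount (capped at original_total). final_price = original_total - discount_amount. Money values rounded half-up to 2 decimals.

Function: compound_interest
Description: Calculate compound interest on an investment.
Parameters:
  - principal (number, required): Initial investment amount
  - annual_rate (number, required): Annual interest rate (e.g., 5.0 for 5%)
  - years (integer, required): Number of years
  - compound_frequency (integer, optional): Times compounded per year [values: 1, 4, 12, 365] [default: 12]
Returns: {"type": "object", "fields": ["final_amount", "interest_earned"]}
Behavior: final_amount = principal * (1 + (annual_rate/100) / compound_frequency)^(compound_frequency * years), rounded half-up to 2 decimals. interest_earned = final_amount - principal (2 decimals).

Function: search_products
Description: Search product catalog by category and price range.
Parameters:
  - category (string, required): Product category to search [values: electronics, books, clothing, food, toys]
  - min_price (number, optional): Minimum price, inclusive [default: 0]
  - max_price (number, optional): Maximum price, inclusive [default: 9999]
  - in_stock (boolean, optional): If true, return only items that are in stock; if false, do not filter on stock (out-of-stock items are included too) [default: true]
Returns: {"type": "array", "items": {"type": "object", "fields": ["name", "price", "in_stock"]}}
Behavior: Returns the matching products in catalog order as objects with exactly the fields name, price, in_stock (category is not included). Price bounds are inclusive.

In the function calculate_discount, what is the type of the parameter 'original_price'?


The calculate_discount spec declares:
  - original_price (number, required): Original price in USD
Type:
number


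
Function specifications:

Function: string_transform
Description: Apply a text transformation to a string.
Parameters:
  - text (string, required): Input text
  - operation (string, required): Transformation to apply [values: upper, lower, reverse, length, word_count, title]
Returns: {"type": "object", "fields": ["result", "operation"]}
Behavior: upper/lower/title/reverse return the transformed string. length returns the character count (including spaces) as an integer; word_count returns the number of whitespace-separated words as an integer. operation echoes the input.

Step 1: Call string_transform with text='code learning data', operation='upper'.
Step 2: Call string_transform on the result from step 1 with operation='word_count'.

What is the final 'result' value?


Step 1: string_transform(text='code learning data', operation='upper')
  -> result = 'CODE LEARNING DATA'
Step 2: string_transform(text='CODE LEARNING DATA', operation='word_count')
  words: CODE, LEARNING, DATA -> 3
  -> result = 3
3


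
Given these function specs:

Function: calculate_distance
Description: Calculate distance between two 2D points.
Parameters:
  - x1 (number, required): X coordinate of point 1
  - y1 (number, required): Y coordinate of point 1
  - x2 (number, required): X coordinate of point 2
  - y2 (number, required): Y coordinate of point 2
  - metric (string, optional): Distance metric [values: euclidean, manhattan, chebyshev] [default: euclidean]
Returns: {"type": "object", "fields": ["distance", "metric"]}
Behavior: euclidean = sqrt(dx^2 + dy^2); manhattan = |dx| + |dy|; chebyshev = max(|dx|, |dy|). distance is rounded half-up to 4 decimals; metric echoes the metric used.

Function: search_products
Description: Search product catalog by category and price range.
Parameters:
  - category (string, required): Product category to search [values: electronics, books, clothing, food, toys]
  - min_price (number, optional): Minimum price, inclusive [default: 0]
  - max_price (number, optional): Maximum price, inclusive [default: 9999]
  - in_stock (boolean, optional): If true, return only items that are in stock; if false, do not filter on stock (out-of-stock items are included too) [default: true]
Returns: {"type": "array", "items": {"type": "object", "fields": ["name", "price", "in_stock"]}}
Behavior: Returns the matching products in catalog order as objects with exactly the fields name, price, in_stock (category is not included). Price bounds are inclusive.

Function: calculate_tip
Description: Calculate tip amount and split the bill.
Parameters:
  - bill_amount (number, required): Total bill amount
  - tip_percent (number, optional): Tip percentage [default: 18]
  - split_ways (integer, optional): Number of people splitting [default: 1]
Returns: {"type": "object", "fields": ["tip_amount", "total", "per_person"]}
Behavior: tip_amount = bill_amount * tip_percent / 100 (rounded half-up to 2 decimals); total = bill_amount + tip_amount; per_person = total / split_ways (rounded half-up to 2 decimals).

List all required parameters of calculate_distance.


Parameters of calculate_distance and their required/optional flag:
  x1: required
  y1: required
  x2: required
  y2: required
  metric: optional
x1, x2, y1, y2


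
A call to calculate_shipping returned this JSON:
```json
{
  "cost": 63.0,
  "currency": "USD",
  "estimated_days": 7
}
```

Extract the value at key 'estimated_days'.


7


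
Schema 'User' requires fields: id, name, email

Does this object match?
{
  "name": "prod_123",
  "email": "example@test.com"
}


Checking required fields...
Missing: id
Invalid - missing required field 'id'


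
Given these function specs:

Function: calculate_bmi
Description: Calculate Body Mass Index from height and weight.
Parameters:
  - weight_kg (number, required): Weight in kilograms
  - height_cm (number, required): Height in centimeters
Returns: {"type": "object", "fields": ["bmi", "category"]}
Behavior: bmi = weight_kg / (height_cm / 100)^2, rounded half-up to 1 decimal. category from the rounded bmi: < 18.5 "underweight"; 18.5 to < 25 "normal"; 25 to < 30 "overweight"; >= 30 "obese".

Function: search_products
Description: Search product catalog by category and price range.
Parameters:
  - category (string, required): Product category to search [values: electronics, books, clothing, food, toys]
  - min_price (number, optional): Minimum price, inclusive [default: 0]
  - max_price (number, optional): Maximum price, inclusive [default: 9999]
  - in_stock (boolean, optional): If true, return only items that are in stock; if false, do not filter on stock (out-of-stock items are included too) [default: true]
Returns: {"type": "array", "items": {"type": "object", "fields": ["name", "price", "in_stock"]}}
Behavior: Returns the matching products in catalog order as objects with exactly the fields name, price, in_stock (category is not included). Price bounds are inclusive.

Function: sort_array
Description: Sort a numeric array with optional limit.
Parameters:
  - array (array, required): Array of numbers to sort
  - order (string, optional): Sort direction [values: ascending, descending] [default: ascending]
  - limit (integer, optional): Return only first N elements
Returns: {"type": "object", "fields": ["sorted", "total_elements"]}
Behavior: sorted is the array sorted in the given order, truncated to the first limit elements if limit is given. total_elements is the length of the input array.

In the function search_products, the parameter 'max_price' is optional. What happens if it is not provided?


The search_products spec declares:
  - max_price (number, optional): Maximum price, inclusive [default: 9999]
It defaults to 9999


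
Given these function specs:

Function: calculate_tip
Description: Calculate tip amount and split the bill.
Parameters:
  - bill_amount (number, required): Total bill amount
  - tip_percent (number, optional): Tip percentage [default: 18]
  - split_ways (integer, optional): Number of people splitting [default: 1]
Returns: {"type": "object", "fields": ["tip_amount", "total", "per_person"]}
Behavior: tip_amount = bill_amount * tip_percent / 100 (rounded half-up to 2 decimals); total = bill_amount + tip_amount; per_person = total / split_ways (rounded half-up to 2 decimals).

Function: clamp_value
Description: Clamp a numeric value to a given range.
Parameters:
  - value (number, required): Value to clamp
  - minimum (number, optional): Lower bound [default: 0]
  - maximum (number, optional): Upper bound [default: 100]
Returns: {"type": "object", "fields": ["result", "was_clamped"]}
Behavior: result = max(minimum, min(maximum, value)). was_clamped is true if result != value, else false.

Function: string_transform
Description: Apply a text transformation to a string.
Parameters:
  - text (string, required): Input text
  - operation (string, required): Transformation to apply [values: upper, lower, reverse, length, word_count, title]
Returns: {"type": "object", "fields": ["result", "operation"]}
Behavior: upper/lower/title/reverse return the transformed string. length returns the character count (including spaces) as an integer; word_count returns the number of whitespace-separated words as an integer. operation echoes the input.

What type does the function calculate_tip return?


The calculate_tip spec declares Returns: {"type": "object", "fields": ["tip_amount", "total", "per_person"]}
Type:
object


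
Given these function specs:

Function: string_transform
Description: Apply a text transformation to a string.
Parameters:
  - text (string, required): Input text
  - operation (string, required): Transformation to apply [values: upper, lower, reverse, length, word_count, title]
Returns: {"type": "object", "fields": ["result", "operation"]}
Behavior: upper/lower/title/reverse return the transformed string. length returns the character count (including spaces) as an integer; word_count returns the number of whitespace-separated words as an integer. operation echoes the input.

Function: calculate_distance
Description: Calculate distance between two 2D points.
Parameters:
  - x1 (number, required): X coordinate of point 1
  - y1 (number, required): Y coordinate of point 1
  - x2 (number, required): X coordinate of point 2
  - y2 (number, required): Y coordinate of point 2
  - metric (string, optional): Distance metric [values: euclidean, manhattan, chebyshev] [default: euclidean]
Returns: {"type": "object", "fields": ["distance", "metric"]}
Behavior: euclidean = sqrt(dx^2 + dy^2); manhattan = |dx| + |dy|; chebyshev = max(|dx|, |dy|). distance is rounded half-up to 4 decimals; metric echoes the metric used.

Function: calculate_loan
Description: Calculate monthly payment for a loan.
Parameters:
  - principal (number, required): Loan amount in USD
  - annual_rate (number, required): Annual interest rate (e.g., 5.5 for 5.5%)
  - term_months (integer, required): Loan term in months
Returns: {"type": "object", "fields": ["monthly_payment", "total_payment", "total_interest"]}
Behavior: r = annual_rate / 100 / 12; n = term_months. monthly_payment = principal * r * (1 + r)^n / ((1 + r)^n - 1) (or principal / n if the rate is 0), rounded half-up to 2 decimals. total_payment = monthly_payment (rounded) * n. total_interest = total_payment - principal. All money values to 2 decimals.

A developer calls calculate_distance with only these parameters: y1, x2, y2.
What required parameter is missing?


Required parameters: x1, y1, x2, y2
Provided: y1, x2, y2
Missing: x1
x1


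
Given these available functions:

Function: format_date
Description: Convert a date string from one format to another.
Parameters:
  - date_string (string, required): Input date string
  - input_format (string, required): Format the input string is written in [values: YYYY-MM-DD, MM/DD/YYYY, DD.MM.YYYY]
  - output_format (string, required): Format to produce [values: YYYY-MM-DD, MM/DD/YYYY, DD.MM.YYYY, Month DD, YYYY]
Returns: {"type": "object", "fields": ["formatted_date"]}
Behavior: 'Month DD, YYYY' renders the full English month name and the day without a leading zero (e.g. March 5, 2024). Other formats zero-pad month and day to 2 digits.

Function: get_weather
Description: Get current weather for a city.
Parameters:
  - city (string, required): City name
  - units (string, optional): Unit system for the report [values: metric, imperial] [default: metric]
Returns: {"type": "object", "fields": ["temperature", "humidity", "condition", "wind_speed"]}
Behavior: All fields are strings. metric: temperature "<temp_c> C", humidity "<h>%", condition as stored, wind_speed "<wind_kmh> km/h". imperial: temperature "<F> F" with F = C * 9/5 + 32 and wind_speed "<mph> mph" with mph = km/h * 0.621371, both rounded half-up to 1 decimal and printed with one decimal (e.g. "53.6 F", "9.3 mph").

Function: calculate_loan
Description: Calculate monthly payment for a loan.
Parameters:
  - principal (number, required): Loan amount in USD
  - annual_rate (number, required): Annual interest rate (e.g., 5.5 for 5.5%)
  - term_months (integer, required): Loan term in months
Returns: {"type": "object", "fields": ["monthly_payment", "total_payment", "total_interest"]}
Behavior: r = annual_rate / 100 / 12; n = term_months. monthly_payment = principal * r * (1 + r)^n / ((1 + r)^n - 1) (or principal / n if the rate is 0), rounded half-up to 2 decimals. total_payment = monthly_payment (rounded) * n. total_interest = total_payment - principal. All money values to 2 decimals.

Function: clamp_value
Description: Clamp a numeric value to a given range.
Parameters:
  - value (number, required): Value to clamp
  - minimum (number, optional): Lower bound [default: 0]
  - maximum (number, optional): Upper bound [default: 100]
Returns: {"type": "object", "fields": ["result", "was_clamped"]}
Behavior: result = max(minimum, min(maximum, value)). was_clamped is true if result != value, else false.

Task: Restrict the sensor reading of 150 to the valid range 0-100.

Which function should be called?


The task needs a function whose description is: Clamp a numeric value to a given range.
clamp_value


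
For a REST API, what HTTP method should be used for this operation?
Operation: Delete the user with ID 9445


GET = read, POST = create, PUT = update/replace, DELETE = remove
This operation is a removal.
DELETE


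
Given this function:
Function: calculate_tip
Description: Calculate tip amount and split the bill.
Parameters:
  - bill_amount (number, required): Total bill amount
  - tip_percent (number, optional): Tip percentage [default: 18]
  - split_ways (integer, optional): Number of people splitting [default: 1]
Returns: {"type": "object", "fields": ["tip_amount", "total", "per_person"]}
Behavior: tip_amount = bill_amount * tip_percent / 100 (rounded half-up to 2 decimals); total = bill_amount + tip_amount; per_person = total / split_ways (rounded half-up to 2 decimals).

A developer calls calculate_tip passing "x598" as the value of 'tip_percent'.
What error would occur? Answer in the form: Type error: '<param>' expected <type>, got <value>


Spec: 'tip_percent' is declared as number; "x598" is a string.
Type error: 'tip_percent' expected number, got "x598"
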